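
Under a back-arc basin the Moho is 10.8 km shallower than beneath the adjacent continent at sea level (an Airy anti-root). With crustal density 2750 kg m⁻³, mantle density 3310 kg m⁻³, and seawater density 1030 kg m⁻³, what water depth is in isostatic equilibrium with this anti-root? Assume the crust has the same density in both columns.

Replacing a thickness d of crust by seawater at the top must be balanced by replacing crust with mantle at the base: d (ρ_c − ρ_w) = a (ρ_m − ρ_c).
d = a (ρ_m − ρ_c)/(ρ_c − ρ_w) = 10.8 km × 560/1720 = 3.52 km.

3.52 km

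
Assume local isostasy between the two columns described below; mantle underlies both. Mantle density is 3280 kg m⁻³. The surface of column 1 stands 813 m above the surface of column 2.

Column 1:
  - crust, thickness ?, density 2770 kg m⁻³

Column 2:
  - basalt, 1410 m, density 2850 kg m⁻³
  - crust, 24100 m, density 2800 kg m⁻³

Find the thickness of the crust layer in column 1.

Take the compensation level at the base of the deeper column (depth z_c below the surface of column 1) and equate Σ ρ_i t_i down to z_c; mantle fills any gap and the z_c terms cancel.
Column 1: x×2770 + (z_c − 0 − x)×3280
Column 2: 813×0 + 1410×2850 + 24100×2800 + (z_c − 813 − 25510)×3280
The z_c×3280 term appears on both sides and cancels. Collect the known terms of each column as K = Σ(ρt)_known − 3280 × (depth of known layers): K_1 = 0 − 3280×0 = 0; K_2 = 71498500 − 3280×(813 + 25510) = −14840940.
Balance: K_1 − x×(3280 − 2770) = K_2, so x = (K_1 − K_2)/(3280 − 2770) = 14840900/510 = 29100 m.

29100 m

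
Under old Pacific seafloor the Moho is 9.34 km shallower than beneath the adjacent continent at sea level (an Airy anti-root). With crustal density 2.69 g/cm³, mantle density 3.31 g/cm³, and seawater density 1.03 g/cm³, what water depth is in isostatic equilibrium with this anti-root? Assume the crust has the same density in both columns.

3.49 km

Replacing a thickness d of crust by seawater at the top must be balanced by replacing crust with mantle at the base: d (ρ_c − ρ_w) = a (ρ_m − ρ_c).
d = a (ρ_m − ρ_c)/(ρ_c − ρ_w) = 9.34 km × 0.62/1.66 = 3.49 km.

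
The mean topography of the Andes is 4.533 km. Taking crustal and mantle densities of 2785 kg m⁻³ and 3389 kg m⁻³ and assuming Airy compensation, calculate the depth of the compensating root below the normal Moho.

20.9 km

Isostatic balance requires: the weight of the topography is balanced by the buoyancy of the root, ρ_c h = (ρ_m − ρ_c) r.
r = h · ρ_c / (ρ_m − ρ_c) = 4.533 km × 2785 / (3389 − 2785) = 20.9 km.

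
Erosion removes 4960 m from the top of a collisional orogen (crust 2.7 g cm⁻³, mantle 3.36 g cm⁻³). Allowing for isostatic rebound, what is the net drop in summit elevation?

Rebound u = e ρ_c/ρ_m = 4960 m × 2.7/3.36 = 3986 m.
Net surface drop = e − u = 4960 m − 3986 m = e (ρ_m − ρ_c)/ρ_m = 974 m.

974 m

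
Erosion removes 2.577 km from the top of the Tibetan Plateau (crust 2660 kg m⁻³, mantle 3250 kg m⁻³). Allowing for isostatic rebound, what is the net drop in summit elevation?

0.468 km

Rebound u = e ρ_c/ρ_m = 2.577 km × 2660/3250 = 2.109 km.
Net surface drop = e − u = 2.577 km − 2.109 km = e (ρ_m − ρ_c)/ρ_m = 0.468 km.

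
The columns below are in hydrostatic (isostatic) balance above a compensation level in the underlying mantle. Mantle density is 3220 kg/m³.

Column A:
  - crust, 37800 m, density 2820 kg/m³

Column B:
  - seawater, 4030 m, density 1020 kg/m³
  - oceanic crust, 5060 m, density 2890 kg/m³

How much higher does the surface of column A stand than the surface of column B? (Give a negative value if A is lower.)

For any compensation level in the mantle, the mantle terms cancel and isostasy reduces to e = (Σt_A − Σt_B) − (Σ(ρt)_A − Σ(ρt)_B) / ρ_m.
Σt_A = 37800 m; Σt_B = 9090 m; Σ(ρt)_A = 106596000; Σ(ρt)_B = 18734000 (in m·kg/m³).
e = (37800 − 9090) − (106596000 − 18734000) / 3220 = 1420 m.

1420 m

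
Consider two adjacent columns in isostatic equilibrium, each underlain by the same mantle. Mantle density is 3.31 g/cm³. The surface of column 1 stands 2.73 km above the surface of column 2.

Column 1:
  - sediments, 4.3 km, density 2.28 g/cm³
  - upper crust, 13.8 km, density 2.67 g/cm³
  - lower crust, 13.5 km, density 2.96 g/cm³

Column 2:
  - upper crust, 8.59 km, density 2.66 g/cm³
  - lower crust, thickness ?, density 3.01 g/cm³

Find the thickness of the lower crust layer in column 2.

Take the compensation level at the base of the deeper column (depth z_c below the surface of column 1) and equate Σ ρ_i t_i down to z_c; mantle fills any gap and the z_c terms cancel.
Column 1: 4.3×2.28 + 13.8×2.67 + 13.5×2.96 + (z_c − 31.6)×3.31
Column 2: 2.73×0 + 8.59×2.66 + x×3.01 + (z_c − 2.73 − 8.59 − x)×3.31
The z_c×3.31 term appears on both sides and cancels. Collect the known terms of each column as K = Σ(ρt)_known − 3.31 × (depth of known layers): K_1 = 86.61 − 3.31×31.6 = −17.986; K_2 = 22.8494 − 3.31×(2.73 + 8.59) = −14.6198.
Balance: K_1 = K_2 − x×(3.31 − 3.01), so x = (K_2 − K_1)/(3.31 − 3.01) = 3.3662/0.3 = 11.2 km.

11.2 km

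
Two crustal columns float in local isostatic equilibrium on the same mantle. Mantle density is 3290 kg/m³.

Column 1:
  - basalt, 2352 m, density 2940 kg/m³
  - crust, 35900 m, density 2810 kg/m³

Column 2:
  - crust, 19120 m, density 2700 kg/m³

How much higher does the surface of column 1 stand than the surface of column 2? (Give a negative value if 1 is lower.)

2060 m

For any compensation level in the mantle, the mantle terms cancel and isostasy reduces to e = (Σt_1 − Σt_2) − (Σ(ρt)_1 − Σ(ρt)_2) / ρ_m.
Σt_1 = 38252 m; Σt_2 = 19120 m; Σ(ρt)_1 = 107793880; Σ(ρt)_2 = 51624000 (in m·kg/m³).
e = (38252 − 19120) − (107793880 − 51624000) / 3290 = 2060 m.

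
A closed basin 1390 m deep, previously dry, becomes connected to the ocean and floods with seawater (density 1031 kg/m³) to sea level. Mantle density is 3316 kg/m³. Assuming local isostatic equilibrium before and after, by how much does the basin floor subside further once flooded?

627 m

After flooding the water column is d + s deep. Its weight must equal the weight of mantle displaced by the extra subsidence s: (d + s) ρ_w = s ρ_m.
s = d ρ_w / (ρ_m − ρ_w) = 1390 m × 1031/(3316 − 1031) = 627 m.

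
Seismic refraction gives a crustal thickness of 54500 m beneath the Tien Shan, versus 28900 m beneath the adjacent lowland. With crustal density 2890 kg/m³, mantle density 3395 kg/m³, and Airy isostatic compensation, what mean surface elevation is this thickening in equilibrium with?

Excess crust Δ = 54500 m − 28900 m = 25600 m, split between elevation h and root r with h + r = Δ.
Airy balance ρ_c h = (ρ_m − ρ_c) r gives r = h ρ_c/(ρ_m − ρ_c), so h (1 + ρ_c/(ρ_m − ρ_c)) = Δ, i.e. h = Δ (ρ_m − ρ_c)/ρ_m.
h = 25600 m × 505/3395 = 3810 m.

3810 m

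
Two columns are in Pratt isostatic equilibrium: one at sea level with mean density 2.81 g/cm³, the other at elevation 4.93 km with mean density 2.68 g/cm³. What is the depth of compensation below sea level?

102 km

ρ_ref D = ρ (D + h) → D (ρ_ref − ρ) = ρ h.
D = ρ h/(ρ_ref − ρ) = 2.68 × 4.93 km/(2.81 − 2.68) = 102 km.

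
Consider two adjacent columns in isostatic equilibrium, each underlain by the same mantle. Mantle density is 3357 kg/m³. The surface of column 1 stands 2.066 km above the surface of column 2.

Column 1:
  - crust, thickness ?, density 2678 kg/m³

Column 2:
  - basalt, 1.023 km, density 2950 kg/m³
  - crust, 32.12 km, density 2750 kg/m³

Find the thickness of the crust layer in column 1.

39.5 km

Take the compensation level at the base of the deeper column (depth z_c below the surface of column 1) and equate Σ ρ_i t_i down to z_c; mantle fills any gap and the z_c terms cancel.
Column 1: x×2678 + (z_c − 0 − x)×3357
Column 2: 2.066×0 + 1.023×2950 + 32.12×2750 + (z_c − 2.066 − 33.143)×3357
The z_c×3357 term appears on both sides and cancels. Collect the known terms of each column as K = Σ(ρt)_known − 3357 × (depth of known layers): K_1 = 0 − 3357×0 = 0; K_2 = 91347.85 − 3357×(2.066 + 33.143) = −26848.763.
Balance: K_1 − x×(3357 − 2678) = K_2, so x = (K_1 − K_2)/(3357 − 2678) = 26848.8/679 = 39.5 km.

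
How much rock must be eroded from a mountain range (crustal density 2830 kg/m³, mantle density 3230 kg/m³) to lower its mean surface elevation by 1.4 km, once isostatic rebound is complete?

Net drop Δ = e − u = e − e ρ_c/ρ_m = e (ρ_m − ρ_c)/ρ_m.
e = Δ ρ_m/(ρ_m − ρ_c) = 1.4 km × 3230/400 = 11.3 km.

11.3 km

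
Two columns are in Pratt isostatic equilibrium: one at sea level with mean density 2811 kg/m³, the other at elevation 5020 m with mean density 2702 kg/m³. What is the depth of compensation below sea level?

124000 m

ρ_ref D = ρ (D + h) → D (ρ_ref − ρ) = ρ h.
D = ρ h/(ρ_ref − ρ) = 2702 × 5020 m/(2811 − 2702) = 124000 m.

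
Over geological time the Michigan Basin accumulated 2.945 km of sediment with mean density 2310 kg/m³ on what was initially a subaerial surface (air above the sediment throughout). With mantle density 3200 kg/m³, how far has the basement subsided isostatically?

Subaerial load: s = t ρ_sed / ρ_m = 2.945 km × 2310/3200 = 2.13 km.

2.13 km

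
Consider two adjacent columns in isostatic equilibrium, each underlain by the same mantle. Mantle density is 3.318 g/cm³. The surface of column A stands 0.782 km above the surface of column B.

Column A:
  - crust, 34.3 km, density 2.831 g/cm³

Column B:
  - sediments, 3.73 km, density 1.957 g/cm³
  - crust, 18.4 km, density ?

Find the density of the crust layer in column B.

2.83 g/cm³

Take the compensation level at the base of the deeper column (depth z_c below the surface of column A) and equate Σ ρ_i t_i down to z_c; mantle fills any gap and the z_c terms cancel.
Column A: 34.3×2.831 + (z_c − 34.3)×3.318
Column B: 0.782×0 + 3.73×1.957 + 18.4×ρ + (z_c − 0.782 − 22.13)×3.318
The z_c×3.318 term appears on both sides and cancels. Collect the known terms of each column as K = Σ(ρt)_known − 3.318 × (depth of known layers): K_A = 97.1033 − 3.318×34.3 = −16.7041; K_B = 7.29961 − 3.318×(0.782 + 22.13) = −68.722406.
Balance: K_A = K_B + 18.4×ρ, so ρ = (K_A − K_B)/18.4 = 52.0183/18.4 = 2.83 g/cm³.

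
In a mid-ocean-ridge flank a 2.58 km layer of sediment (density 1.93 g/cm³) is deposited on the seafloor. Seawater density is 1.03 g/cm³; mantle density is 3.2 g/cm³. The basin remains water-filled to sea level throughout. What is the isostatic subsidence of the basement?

1.07 km

Submarine loading: the sediment displaces seawater, and the subsidence is in turn flooded, so s (ρ_m − ρ_w) = t (ρ_sed − ρ_w).
s = 2.58 km × (1.93 − 1.03) / (3.2 − 1.03) = 1.07 km.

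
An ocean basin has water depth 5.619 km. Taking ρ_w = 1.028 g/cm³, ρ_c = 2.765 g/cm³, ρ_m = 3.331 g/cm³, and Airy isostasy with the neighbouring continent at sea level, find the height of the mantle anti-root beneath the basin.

In Airy isostatic equilibrium: replacing crust with seawater at the top is compensated by replacing crust with mantle at the base: d (ρ_c − ρ_w) = a (ρ_m − ρ_c).
a = d (ρ_c − ρ_w)/(ρ_m − ρ_c) = 5.619 km × 1.737/0.566 = 17.2 km.

17.2 km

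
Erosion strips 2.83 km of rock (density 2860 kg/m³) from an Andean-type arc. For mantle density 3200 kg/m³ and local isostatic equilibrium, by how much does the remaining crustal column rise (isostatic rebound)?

Unloading: uplift u = e ρ_c/ρ_m = 2.83 km × 2860/3200 = 2.53 km.

2.53 km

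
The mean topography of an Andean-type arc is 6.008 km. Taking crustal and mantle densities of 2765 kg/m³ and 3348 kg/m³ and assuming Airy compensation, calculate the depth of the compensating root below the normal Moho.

28.5 km

Equating mass per unit area of the two columns: the weight of the topography is balanced by the buoyancy of the root, ρ_c h = (ρ_m − ρ_c) r.
r = h · ρ_c / (ρ_m − ρ_c) = 6.008 km × 2765 / (3348 − 2765) = 28.5 km.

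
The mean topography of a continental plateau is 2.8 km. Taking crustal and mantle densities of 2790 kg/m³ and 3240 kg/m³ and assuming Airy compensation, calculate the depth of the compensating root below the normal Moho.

Balancing pressure at the compensation depth: the weight of the topography is balanced by the buoyancy of the root, ρ_c h = (ρ_m − ρ_c) r.
r = h · ρ_c / (ρ_m − ρ_c) = 2.8 km × 2790 / (3240 − 2790) = 17.4 km.

17.4 km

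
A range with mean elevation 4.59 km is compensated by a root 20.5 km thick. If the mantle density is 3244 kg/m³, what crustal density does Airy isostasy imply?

ρ_c h = (ρ_m − ρ_c) r → ρ_c (h + r) = ρ_m r → ρ_c = ρ_m r / (h + r).
ρ_c = 3244 × 20.5 km / (4.59 km + 20.5 km) = 2650 kg/m³.

2650 kg/m³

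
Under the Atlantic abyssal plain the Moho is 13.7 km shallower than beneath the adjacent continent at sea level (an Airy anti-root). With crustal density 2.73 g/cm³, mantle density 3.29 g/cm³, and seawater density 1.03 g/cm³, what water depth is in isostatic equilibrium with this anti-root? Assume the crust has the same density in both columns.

4.51 km

Replacing a thickness d of crust by seawater at the top must be balanced by replacing crust with mantle at the base: d (ρ_c − ρ_w) = a (ρ_m − ρ_c).
d = a (ρ_m − ρ_c)/(ρ_c − ρ_w) = 13.7 km × 0.56/1.7 = 4.51 km.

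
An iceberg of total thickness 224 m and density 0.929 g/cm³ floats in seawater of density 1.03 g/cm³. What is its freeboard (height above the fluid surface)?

Floating equilibrium: submerged depth d = t ρ_obj/ρ_fluid = 224 m × 0.929/1.03 = 202 m.
Freeboard = t − d = 224 m − 202 m = 22 m.

22 m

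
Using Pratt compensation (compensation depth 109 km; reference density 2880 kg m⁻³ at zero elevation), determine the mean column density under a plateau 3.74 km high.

Pratt balance: ρ_ref D = ρ (D + h).
ρ = ρ_ref D/(D + h) = 2880 × 109 km/(109 km + 3.74 km) = 2780 kg m⁻³.

2780 kg m⁻³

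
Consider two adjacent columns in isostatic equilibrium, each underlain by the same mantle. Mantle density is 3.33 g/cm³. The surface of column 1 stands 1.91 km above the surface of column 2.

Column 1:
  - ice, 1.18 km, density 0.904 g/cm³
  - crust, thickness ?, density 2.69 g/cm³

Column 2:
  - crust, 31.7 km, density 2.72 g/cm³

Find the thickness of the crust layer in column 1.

Take the compensation level at the base of the deeper column (depth z_c below the surface of column 1) and equate Σ ρ_i t_i down to z_c; mantle fills any gap and the z_c terms cancel.
Column 1: 1.18×0.904 + x×2.69 + (z_c − 1.18 − x)×3.33
Column 2: 1.91×0 + 31.7×2.72 + (z_c − 1.91 − 31.7)×3.33
The z_c×3.33 term appears on both sides and cancels. Collect the known terms of each column as K = Σ(ρt)_known − 3.33 × (depth of known layers): K_1 = 1.06672 − 3.33×1.18 = −2.86268; K_2 = 86.224 − 3.33×(1.91 + 31.7) = −25.6973.
Balance: K_1 − x×(3.33 − 2.69) = K_2, so x = (K_1 − K_2)/(3.33 − 2.69) = 22.8346/0.64 = 35.7 km.

35.7 km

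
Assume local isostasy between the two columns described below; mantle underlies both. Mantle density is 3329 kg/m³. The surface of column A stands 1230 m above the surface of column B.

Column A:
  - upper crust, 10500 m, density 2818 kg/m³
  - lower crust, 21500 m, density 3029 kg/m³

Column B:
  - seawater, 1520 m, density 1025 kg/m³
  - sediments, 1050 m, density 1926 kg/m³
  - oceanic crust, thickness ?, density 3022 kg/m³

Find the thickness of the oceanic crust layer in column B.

8940 m

Take the compensation level at the base of the deeper column (depth z_c below the surface of column A) and equate Σ ρ_i t_i down to z_c; mantle fills any gap and the z_c terms cancel.
Column A: 10500×2818 + 21500×3029 + (z_c − 32000)×3329
Column B: 1230×0 + 1520×1025 + 1050×1926 + x×3022 + (z_c − 1230 − 2570 − x)×3329
The z_c×3329 term appears on both sides and cancels. Collect the known terms of each column as K = Σ(ρt)_known − 3329 × (depth of known layers): K_A = 94712500 − 3329×32000 = −11815500; K_B = 3580300 − 3329×(1230 + 2570) = −9069900.
Balance: K_A = K_B − x×(3329 − 3022), so x = (K_B − K_A)/(3329 − 3022) = 2745600/307 = 8940 m.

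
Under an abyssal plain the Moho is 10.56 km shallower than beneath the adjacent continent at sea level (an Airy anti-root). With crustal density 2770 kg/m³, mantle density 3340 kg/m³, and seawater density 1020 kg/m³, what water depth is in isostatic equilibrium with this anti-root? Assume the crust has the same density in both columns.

3.44 km

Replacing a thickness d of crust by seawater at the top must be balanced by replacing crust with mantle at the base: d (ρ_c − ρ_w) = a (ρ_m − ρ_c).
d = a (ρ_m − ρ_c)/(ρ_c − ρ_w) = 10.56 km × 570/1750 = 3.44 km.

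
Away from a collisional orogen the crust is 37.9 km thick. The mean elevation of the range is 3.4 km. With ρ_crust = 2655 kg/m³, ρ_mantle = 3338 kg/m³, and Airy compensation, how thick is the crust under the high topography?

54.5 km

Root depth r = h ρ_c / (ρ_m − ρ_c) = 3.4 km × 2655 / 683 = 13.22 km.
Total thickness = T + h + r = 37.9 km + 3.4 km + 13.22 km = 54.5 km.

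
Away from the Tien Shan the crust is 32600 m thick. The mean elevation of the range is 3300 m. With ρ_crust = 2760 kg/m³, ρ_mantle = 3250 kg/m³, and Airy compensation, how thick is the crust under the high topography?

Root depth r = h ρ_c / (ρ_m − ρ_c) = 3300 m × 2760 / 490 = 18590 m.
Total thickness = T + h + r = 32600 m + 3300 m + 18590 m = 54500 m.

54500 m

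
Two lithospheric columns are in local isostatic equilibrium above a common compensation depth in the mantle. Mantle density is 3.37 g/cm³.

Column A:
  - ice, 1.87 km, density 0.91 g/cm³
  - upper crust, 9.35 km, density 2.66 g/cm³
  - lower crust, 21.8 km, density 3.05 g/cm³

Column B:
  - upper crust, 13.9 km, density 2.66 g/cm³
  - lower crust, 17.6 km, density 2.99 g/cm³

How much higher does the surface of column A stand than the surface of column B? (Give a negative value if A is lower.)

For any compensation level in the mantle, the mantle terms cancel and isostasy reduces to e = (Σt_A − Σt_B) − (Σ(ρt)_A − Σ(ρt)_B) / ρ_m.
Σt_A = 33.02 km; Σt_B = 31.5 km; Σ(ρt)_A = 93.0627; Σ(ρt)_B = 89.598 (in km·g/cm³).
e = (33.02 − 31.5) − (93.0627 − 89.598) / 3.37 = 0.492 km.

0.492 km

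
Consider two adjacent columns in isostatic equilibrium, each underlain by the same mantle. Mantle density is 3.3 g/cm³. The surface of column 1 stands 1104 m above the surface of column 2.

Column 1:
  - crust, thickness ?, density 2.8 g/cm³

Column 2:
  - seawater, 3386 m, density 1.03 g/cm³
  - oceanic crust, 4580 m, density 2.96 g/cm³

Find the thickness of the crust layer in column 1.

25800 m

Take the compensation level at the base of the deeper column (depth z_c below the surface of column 1) and equate Σ ρ_i t_i down to z_c; mantle fills any gap and the z_c terms cancel.
Column 1: x×2.8 + (z_c − 0 − x)×3.3
Column 2: 1104×0 + 3386×1.03 + 4580×2.96 + (z_c − 1104 − 7966)×3.3
The z_c×3.3 term appears on both sides and cancels. Collect the known terms of each column as K = Σ(ρt)_known − 3.3 × (depth of known layers): K_1 = 0 − 3.3×0 = 0; K_2 = 17044.38 − 3.3×(1104 + 7966) = −12886.62.
Balance: K_1 − x×(3.3 − 2.8) = K_2, so x = (K_1 − K_2)/(3.3 − 2.8) = 12886.6/0.5 = 25800 m.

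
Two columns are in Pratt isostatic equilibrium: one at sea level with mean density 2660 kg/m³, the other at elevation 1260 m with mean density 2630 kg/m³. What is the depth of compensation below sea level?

ρ_ref D = ρ (D + h) → D (ρ_ref − ρ) = ρ h.
D = ρ h/(ρ_ref − ρ) = 2630 × 1260 m/(2660 − 2630) = 110000 m.

110000 m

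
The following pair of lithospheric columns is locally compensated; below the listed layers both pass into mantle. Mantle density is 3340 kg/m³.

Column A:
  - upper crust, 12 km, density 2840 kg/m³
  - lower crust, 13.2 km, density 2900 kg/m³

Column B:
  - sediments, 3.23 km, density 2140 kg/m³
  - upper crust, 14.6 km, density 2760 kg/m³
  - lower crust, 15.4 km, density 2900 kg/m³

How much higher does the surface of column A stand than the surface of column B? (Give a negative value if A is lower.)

For any compensation level in the mantle, the mantle terms cancel and isostasy reduces to e = (Σt_A − Σt_B) − (Σ(ρt)_A − Σ(ρt)_B) / ρ_m.
Σt_A = 25.2 km; Σt_B = 33.23 km; Σ(ρt)_A = 72360; Σ(ρt)_B = 91868.2 (in km·kg/m³).
e = (25.2 − 33.23) − (72360 − 91868.2) / 3340 = −2.19 km.

−2.19 km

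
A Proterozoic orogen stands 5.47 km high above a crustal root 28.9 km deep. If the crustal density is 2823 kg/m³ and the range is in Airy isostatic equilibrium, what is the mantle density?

Airy balance: ρ_c h = (ρ_m − ρ_c) r → ρ_m = ρ_c (1 + h/r).
ρ_m = 2823 × (1 + 5.47 km/28.9 km) = 3360 kg/m³.

3360 kg/m³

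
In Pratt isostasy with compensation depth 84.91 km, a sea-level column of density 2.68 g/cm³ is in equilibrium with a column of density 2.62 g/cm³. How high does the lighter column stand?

1.94 km

ρ_ref D = ρ (D + h) → h = D (ρ_ref − ρ)/ρ.
h = 84.91 km × (2.68 − 2.62)/2.62 = 1.94 km.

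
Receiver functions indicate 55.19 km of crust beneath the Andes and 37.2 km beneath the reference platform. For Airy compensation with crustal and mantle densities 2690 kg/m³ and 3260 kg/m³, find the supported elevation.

Excess crust Δ = 55.19 km − 37.2 km = 17.99 km, split between elevation h and root r with h + r = Δ.
Airy balance ρ_c h = (ρ_m − ρ_c) r gives r = h ρ_c/(ρ_m − ρ_c), so h (1 + ρ_c/(ρ_m − ρ_c)) = Δ, i.e. h = Δ (ρ_m − ρ_c)/ρ_m.
h = 17.99 km × 570/3260 = 3.15 km.

3.15 km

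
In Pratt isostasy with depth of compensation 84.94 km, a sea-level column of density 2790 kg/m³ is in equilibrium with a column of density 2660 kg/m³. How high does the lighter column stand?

ρ_ref D = ρ (D + h) → h = D (ρ_ref − ρ)/ρ.
h = 84.94 km × (2790 − 2660)/2660 = 4.15 km.

4.15 km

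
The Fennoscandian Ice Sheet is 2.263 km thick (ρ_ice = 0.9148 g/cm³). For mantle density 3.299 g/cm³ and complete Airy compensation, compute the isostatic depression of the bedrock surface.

0.628 km

Balancing pressure at the compensation depth: the ice load ρ_ice t is balanced by mantle displaced below, ρ_m s.
s = t ρ_ice / ρ_m = 2.263 km × 0.9148/3.299 = 0.628 km.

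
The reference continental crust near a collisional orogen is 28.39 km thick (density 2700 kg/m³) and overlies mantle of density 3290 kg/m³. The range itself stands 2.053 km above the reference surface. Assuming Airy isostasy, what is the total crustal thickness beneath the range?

39.8 km

Root depth r = h ρ_c / (ρ_m − ρ_c) = 2.053 km × 2700 / 590 = 9.395 km.
Total thickness = T + h + r = 28.39 km + 2.053 km + 9.395 km = 39.8 km.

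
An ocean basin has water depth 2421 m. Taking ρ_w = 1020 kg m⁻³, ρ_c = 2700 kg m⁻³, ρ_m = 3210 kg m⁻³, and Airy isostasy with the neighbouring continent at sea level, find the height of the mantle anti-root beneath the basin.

Equating mass per unit area of the two columns: replacing crust with seawater at the top is compensated by replacing crust with mantle at the base: d (ρ_c − ρ_w) = a (ρ_m − ρ_c).
a = d (ρ_c − ρ_w)/(ρ_m − ρ_c) = 2421 m × 1680/510 = 7980 m.

7980 m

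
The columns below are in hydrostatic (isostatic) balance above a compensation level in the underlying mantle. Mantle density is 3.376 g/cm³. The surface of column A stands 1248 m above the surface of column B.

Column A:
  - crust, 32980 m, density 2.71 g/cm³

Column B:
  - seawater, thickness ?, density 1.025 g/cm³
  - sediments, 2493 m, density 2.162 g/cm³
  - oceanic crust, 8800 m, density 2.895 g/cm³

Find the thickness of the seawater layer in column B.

4460 m

Take the compensation level at the base of the deeper column (depth z_c below the surface of column A) and equate Σ ρ_i t_i down to z_c; mantle fills any gap and the z_c terms cancel.
Column A: 32980×2.71 + (z_c − 32980)×3.376
Column B: 1248×0 + x×1.025 + 2493×2.162 + 8800×2.895 + (z_c − 1248 − 11293 − x)×3.376
The z_c×3.376 term appears on both sides and cancels. Collect the known terms of each column as K = Σ(ρt)_known − 3.376 × (depth of known layers): K_A = 89375.8 − 3.376×32980 = −21964.68; K_B = 30865.866 − 3.376×(1248 + 11293) = −11472.55.
Balance: K_A = K_B − x×(3.376 − 1.025), so x = (K_B − K_A)/(3.376 − 1.025) = 10492.1/2.351 = 4460 m.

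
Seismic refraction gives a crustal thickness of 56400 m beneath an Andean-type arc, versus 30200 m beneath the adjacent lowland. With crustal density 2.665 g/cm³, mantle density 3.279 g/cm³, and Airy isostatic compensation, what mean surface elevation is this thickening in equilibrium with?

Excess crust Δ = 56400 m − 30200 m = 26200 m, split between elevation h and root r with h + r = Δ.
Airy balance ρ_c h = (ρ_m − ρ_c) r gives r = h ρ_c/(ρ_m − ρ_c), so h (1 + ρ_c/(ρ_m − ρ_c)) = Δ, i.e. h = Δ (ρ_m − ρ_c)/ρ_m.
h = 26200 m × 0.614/3.279 = 4910 m.

4910 m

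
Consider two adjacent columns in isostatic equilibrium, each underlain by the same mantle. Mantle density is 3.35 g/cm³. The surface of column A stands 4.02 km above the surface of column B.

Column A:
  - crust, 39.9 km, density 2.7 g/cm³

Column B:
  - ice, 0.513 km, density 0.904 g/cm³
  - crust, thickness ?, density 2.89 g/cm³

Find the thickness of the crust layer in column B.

24.4 km

Take the compensation level at the base of the deeper column (depth z_c below the surface of column A) and equate Σ ρ_i t_i down to z_c; mantle fills any gap and the z_c terms cancel.
Column A: 39.9×2.7 + (z_c − 39.9)×3.35
Column B: 4.02×0 + 0.513×0.904 + x×2.89 + (z_c − 4.02 − 0.513 − x)×3.35
The z_c×3.35 term appears on both sides and cancels. Collect the known terms of each column as K = Σ(ρt)_known − 3.35 × (depth of known layers): K_A = 107.73 − 3.35×39.9 = −25.935; K_B = 0.463752 − 3.35×(4.02 + 0.513) = −14.721798.
Balance: K_A = K_B − x×(3.35 − 2.89), so x = (K_B − K_A)/(3.35 − 2.89) = 11.2132/0.46 = 24.4 km.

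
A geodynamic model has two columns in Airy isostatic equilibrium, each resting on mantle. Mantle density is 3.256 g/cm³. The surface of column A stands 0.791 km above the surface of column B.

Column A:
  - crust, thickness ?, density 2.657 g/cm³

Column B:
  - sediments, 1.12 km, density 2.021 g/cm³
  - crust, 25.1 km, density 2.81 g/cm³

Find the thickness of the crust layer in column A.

Take the compensation level at the base of the deeper column (depth z_c below the surface of column A) and equate Σ ρ_i t_i down to z_c; mantle fills any gap and the z_c terms cancel.
Column A: x×2.657 + (z_c − 0 − x)×3.256
Column B: 0.791×0 + 1.12×2.021 + 25.1×2.81 + (z_c − 0.791 − 26.22)×3.256
The z_c×3.256 term appears on both sides and cancels. Collect the known terms of each column as K = Σ(ρt)_known − 3.256 × (depth of known layers): K_A = 0 − 3.256×0 = 0; K_B = 72.79452 − 3.256×(0.791 + 26.22) = −15.153296.
Balance: K_A − x×(3.256 − 2.657) = K_B, so x = (K_A − K_B)/(3.256 − 2.657) = 15.1533/0.599 = 25.3 km.

25.3 km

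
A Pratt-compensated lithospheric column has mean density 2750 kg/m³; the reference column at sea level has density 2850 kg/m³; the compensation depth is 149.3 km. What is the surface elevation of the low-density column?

5.43 km

ρ_ref D = ρ (D + h) → h = D (ρ_ref − ρ)/ρ.
h = 149.3 km × (2850 − 2750)/2750 = 5.43 km.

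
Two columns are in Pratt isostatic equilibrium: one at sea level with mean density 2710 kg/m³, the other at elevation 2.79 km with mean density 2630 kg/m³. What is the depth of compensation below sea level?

ρ_ref D = ρ (D + h) → D (ρ_ref − ρ) = ρ h.
D = ρ h/(ρ_ref − ρ) = 2630 × 2.79 km/(2710 − 2630) = 91.7 km.

91.7 km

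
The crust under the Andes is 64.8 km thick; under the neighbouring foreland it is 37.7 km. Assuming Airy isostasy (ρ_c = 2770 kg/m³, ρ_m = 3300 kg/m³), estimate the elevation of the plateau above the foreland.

4.35 km

Excess crust Δ = 64.8 km − 37.7 km = 27.1 km, split between elevation h and root r with h + r = Δ.
Airy balance ρ_c h = (ρ_m − ρ_c) r gives r = h ρ_c/(ρ_m − ρ_c), so h (1 + ρ_c/(ρ_m − ρ_c)) = Δ, i.e. h = Δ (ρ_m − ρ_c)/ρ_m.
h = 27.1 km × 530/3300 = 4.35 km.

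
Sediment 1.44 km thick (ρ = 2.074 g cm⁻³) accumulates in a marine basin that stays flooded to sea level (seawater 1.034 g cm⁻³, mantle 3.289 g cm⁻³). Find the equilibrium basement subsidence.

Submarine loading: the sediment displaces seawater, and the subsidence is in turn flooded, so s (ρ_m − ρ_w) = t (ρ_sed − ρ_w).
s = 1.44 km × (2.074 − 1.034) / (3.289 − 1.034) = 0.664 km.

0.664 km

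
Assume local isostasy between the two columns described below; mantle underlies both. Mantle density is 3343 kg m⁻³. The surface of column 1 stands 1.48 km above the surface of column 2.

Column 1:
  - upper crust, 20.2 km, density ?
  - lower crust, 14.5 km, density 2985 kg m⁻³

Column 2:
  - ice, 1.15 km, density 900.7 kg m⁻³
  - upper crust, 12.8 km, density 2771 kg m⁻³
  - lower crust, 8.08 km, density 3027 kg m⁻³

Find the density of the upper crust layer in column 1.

Take the compensation level at the base of the deeper column (depth z_c below the surface of column 1) and equate Σ ρ_i t_i down to z_c; mantle fills any gap and the z_c terms cancel.
Column 1: 20.2×ρ + 14.5×2985 + (z_c − 34.7)×3343
Column 2: 1.48×0 + 1.15×900.7 + 12.8×2771 + 8.08×3027 + (z_c − 1.48 − 22.03)×3343
The z_c×3343 term appears on both sides and cancels. Collect the known terms of each column as K = Σ(ρt)_known − 3343 × (depth of known layers): K_1 = 43282.5 − 3343×34.7 = −72719.6; K_2 = 60962.765 − 3343×(1.48 + 22.03) = −17631.165.
Balance: K_1 + 20.2×ρ = K_2, so ρ = (K_2 − K_1)/20.2 = 55088.4/20.2 = 2730 kg m⁻³.

2730 kg m⁻³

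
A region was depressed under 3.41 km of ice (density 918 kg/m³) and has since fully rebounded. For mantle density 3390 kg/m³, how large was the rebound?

0.923 km

Removing the load lets mantle flow back in; uplift u satisfies ρ_ice t = ρ_m u.
u = t ρ_ice/ρ_m = 3.41 km × 918/3390 = 0.923 km.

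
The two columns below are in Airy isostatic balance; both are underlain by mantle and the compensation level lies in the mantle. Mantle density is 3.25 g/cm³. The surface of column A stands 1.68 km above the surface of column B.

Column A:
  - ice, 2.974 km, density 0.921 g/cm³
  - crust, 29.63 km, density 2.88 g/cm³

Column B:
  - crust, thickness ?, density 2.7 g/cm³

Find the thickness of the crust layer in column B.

Take the compensation level at the base of the deeper column (depth z_c below the surface of column A) and equate Σ ρ_i t_i down to z_c; mantle fills any gap and the z_c terms cancel.
Column A: 2.974×0.921 + 29.63×2.88 + (z_c − 32.604)×3.25
Column B: 1.68×0 + x×2.7 + (z_c − 1.68 − 0 − x)×3.25
The z_c×3.25 term appears on both sides and cancels. Collect the known terms of each column as K = Σ(ρt)_known − 3.25 × (depth of known layers): K_A = 88.073454 − 3.25×32.604 = −17.889546; K_B = 0 − 3.25×(1.68 + 0) = −5.46.
Balance: K_A = K_B − x×(3.25 − 2.7), so x = (K_B − K_A)/(3.25 − 2.7) = 12.4295/0.55 = 22.6 km.

22.6 km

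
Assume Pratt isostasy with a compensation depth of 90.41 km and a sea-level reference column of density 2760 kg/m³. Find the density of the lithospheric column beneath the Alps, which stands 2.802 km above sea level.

Pratt balance: ρ_ref D = ρ (D + h).
ρ = ρ_ref D/(D + h) = 2760 × 90.41 km/(90.41 km + 2.802 km) = 2680 kg/m³.

2680 kg/m³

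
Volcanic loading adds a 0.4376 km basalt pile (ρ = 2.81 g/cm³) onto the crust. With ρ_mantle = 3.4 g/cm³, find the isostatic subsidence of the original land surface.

Subaerial loading: s = t ρ_load / ρ_m.
s = 0.4376 km × 2.81/3.4 = 0.362 km.

0.362 km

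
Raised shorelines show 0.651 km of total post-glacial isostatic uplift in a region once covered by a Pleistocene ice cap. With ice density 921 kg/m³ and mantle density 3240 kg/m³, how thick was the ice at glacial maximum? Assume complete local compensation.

2.29 km

u = t ρ_ice/ρ_m → t = u ρ_m/ρ_ice = 0.651 km × 3240/921 = 2.29 km.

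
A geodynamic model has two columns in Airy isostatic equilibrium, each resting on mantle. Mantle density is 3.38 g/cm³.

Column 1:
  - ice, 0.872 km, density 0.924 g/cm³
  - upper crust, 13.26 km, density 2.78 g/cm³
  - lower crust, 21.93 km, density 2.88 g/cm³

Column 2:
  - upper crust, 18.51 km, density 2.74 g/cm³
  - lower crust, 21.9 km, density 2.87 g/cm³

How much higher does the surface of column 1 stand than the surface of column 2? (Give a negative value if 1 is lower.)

For any compensation level in the mantle, the mantle terms cancel and isostasy reduces to e = (Σt_1 − Σt_2) − (Σ(ρt)_1 − Σ(ρt)_2) / ρ_m.
Σt_1 = 36.062 km; Σt_2 = 40.41 km; Σ(ρt)_1 = 100.826928; Σ(ρt)_2 = 113.5704 (in km·g/cm³).
e = (36.062 − 40.41) − (100.826928 − 113.5704) / 3.38 = −0.578 km.

−0.578 km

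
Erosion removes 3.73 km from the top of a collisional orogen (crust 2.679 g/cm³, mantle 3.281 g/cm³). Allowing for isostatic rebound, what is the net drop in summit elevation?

Rebound u = e ρ_c/ρ_m = 3.73 km × 2.679/3.281 = 3.046 km.
Net surface drop = e − u = 3.73 km − 3.046 km = e (ρ_m − ρ_c)/ρ_m = 0.684 km.

0.684 km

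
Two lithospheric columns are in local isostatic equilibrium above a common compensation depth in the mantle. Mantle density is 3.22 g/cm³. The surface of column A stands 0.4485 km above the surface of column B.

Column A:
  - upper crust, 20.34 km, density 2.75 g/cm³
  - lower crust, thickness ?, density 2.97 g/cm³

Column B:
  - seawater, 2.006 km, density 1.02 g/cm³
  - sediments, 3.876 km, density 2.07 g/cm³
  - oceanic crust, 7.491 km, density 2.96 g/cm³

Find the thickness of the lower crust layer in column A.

10.8 km

Take the compensation level at the base of the deeper column (depth z_c below the surface of column A) and equate Σ ρ_i t_i down to z_c; mantle fills any gap and the z_c terms cancel.
Column A: 20.34×2.75 + x×2.97 + (z_c − 20.34 − x)×3.22
Column B: 0.4485×0 + 2.006×1.02 + 3.876×2.07 + 7.491×2.96 + (z_c − 0.4485 − 13.373)×3.22
The z_c×3.22 term appears on both sides and cancels. Collect the known terms of each column as K = Σ(ρt)_known − 3.22 × (depth of known layers): K_A = 55.935 − 3.22×20.34 = −9.5598; K_B = 32.2428 − 3.22×(0.4485 + 13.373) = −12.26243.
Balance: K_A − x×(3.22 − 2.97) = K_B, so x = (K_A − K_B)/(3.22 − 2.97) = 2.70263/0.25 = 10.8 km.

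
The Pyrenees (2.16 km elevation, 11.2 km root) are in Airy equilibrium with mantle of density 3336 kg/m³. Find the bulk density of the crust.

2800 kg/m³

ρ_c h = (ρ_m − ρ_c) r → ρ_c (h + r) = ρ_m r → ρ_c = ρ_m r / (h + r).
ρ_c = 3336 × 11.2 km / (2.16 km + 11.2 km) = 2800 kg/m³.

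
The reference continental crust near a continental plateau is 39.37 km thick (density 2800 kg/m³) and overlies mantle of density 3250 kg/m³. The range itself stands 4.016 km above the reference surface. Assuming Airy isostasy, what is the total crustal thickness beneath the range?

Root depth r = h ρ_c / (ρ_m − ρ_c) = 4.016 km × 2800 / 450 = 24.99 km.
Total thickness = T + h + r = 39.37 km + 4.016 km + 24.99 km = 68.4 km.

68.4 km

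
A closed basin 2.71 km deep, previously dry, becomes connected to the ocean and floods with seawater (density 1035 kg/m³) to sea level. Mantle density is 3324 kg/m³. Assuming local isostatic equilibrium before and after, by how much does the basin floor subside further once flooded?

1.23 km

After flooding the water column is d + s deep. Its weight must equal the weight of mantle displaced by the extra subsidence s: (d + s) ρ_w = s ρ_m.
s = d ρ_w / (ρ_m − ρ_w) = 2.71 km × 1035/(3324 − 1035) = 1.23 km.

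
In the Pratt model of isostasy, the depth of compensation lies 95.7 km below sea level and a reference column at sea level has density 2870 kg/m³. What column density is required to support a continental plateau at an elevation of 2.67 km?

2790 kg/m³

Pratt balance: ρ_ref D = ρ (D + h).
ρ = ρ_ref D/(D + h) = 2870 × 95.7 km/(95.7 km + 2.67 km) = 2790 kg/m³.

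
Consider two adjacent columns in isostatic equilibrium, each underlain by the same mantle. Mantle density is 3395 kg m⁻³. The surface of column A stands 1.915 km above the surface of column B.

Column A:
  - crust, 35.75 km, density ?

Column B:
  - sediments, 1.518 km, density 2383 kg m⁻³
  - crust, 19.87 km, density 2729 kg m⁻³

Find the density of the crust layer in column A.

Take the compensation level at the base of the deeper column (depth z_c below the surface of column A) and equate Σ ρ_i t_i down to z_c; mantle fills any gap and the z_c terms cancel.
Column A: 35.75×ρ + (z_c − 35.75)×3395
Column B: 1.915×0 + 1.518×2383 + 19.87×2729 + (z_c − 1.915 − 21.388)×3395
The z_c×3395 term appears on both sides and cancels. Collect the known terms of each column as K = Σ(ρt)_known − 3395 × (depth of known layers): K_A = 0 − 3395×35.75 = −121371.25; K_B = 57842.624 − 3395×(1.915 + 21.388) = −21271.061.
Balance: K_A + 35.75×ρ = K_B, so ρ = (K_B − K_A)/35.75 = 100100/35.75 = 2800 kg m⁻³.

2800 kg m⁻³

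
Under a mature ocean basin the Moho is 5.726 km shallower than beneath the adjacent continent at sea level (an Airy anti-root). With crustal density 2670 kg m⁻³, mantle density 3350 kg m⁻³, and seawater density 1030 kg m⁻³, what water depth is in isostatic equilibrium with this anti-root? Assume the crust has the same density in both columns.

2.37 km

Replacing a thickness d of crust by seawater at the top must be balanced by replacing crust with mantle at the base: d (ρ_c − ρ_w) = a (ρ_m − ρ_c).
d = a (ρ_m − ρ_c)/(ρ_c − ρ_w) = 5.726 km × 680/1640 = 2.37 km.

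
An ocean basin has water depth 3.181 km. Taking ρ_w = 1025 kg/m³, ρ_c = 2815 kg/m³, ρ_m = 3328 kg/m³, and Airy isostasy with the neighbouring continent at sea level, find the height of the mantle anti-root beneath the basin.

For local isostatic compensation: replacing crust with seawater at the top is compensated by replacing crust with mantle at the base: d (ρ_c − ρ_w) = a (ρ_m − ρ_c).
a = d (ρ_c − ρ_w)/(ρ_m − ρ_c) = 3.181 km × 1790/513 = 11.1 km.

11.1 km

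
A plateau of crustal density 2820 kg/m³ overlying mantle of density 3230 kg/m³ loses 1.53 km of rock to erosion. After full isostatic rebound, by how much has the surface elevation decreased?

Rebound u = e ρ_c/ρ_m = 1.53 km × 2820/3230 = 1.336 km.
Net surface drop = e − u = 1.53 km − 1.336 km = e (ρ_m − ρ_c)/ρ_m = 0.194 km.

0.194 km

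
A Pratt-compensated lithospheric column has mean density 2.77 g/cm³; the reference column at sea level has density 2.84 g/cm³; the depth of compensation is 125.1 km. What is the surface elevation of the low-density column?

ρ_ref D = ρ (D + h) → h = D (ρ_ref − ρ)/ρ.
h = 125.1 km × (2.84 − 2.77)/2.77 = 3.16 km.

3.16 km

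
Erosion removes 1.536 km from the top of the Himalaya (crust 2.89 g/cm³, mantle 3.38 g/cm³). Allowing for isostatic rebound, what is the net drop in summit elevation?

Rebound u = e ρ_c/ρ_m = 1.536 km × 2.89/3.38 = 1.313 km.
Net surface drop = e − u = 1.536 km − 1.313 km = e (ρ_m − ρ_c)/ρ_m = 0.223 km.

0.223 km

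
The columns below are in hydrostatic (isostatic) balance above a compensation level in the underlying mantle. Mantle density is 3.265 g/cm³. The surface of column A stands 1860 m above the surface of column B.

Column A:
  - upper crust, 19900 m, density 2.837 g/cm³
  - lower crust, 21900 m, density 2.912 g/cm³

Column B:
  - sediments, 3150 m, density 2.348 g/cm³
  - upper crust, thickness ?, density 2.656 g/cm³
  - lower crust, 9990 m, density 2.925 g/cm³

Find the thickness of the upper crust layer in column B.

6390 m

Take the compensation level at the base of the deeper column (depth z_c below the surface of column A) and equate Σ ρ_i t_i down to z_c; mantle fills any gap and the z_c terms cancel.
Column A: 19900×2.837 + 21900×2.912 + (z_c − 41800)×3.265
Column B: 1860×0 + 3150×2.348 + x×2.656 + 9990×2.925 + (z_c − 1860 − 13140 − x)×3.265
The z_c×3.265 term appears on both sides and cancels. Collect the known terms of each column as K = Σ(ρt)_known − 3.265 × (depth of known layers): K_A = 120229.1 − 3.265×41800 = −16247.9; K_B = 36616.95 − 3.265×(1860 + 13140) = −12358.05.
Balance: K_A = K_B − x×(3.265 − 2.656), so x = (K_B − K_A)/(3.265 − 2.656) = 3889.85/0.609 = 6390 m.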